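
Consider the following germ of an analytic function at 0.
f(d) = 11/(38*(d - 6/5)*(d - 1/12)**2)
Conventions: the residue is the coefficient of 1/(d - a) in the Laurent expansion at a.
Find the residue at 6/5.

The residue is 19800/85291.

At the order-1 pole 6/5 set g(d) = (d - (6/5))*f(d) = 11/(38*(d - 1/12)**2).
Simple pole: residue = g(a) at a = 6/5, which is 19800/85291.


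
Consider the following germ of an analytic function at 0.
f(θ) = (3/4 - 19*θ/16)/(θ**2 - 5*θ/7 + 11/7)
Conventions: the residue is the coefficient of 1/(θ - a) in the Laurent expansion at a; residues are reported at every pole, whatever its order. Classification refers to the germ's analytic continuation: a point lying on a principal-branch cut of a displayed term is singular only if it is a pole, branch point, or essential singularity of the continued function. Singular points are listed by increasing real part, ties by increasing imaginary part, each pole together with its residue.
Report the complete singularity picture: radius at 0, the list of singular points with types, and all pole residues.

Denominator factor (θ**2 - 5*θ/7 + 11/7): discriminant -283/49, complex-conjugate roots (5/14) + ((1/14)*sqrt(283))*i and (5/14) - ((1/14)*sqrt(283))*i; poles of order 1, moduli (1/7)*sqrt(77) and (1/7)*sqrt(77).
The radius of convergence is the smallest modulus among the singular points: (1/7)*sqrt(77).
The factor θ**2 - 5*θ/7 + 11/7 splits as (θ - a)(θ - a') with a = (5/14) - ((1/14)*sqrt(283))*i, a' = (5/14) + ((1/14)*sqrt(283))*i. At the order-1 pole a set g(θ) = (θ - a)*f(θ) = [3/4 - 19*θ/16] / (θ - a').
Simple pole: residue = g(a) at a = (5/14) - ((1/14)*sqrt(283))*i, which is (-19/32) + ((73/9056)*sqrt(283))*i.
The factor θ**2 - 5*θ/7 + 11/7 splits as (θ - a)(θ - a') with a = (5/14) + ((1/14)*sqrt(283))*i, a' = (5/14) - ((1/14)*sqrt(283))*i. At the order-1 pole a set g(θ) = (θ - a)*f(θ) = [3/4 - 19*θ/16] / (θ - a').
Simple pole: residue = g(a) at a = (5/14) + ((1/14)*sqrt(283))*i, which is (-19/32) - ((73/9056)*sqrt(283))*i.
List the singular points by increasing real part (a conjugate pair: the negative imaginary part first).

Radius of convergence at 0: (1/7)*sqrt(77).
At (5/14) - ((1/14)*sqrt(283))*i: a pole of order 1; residue (-19/32) + ((73/9056)*sqrt(283))*i.
At (5/14) + ((1/14)*sqrt(283))*i: a pole of order 1; residue (-19/32) - ((73/9056)*sqrt(283))*i.


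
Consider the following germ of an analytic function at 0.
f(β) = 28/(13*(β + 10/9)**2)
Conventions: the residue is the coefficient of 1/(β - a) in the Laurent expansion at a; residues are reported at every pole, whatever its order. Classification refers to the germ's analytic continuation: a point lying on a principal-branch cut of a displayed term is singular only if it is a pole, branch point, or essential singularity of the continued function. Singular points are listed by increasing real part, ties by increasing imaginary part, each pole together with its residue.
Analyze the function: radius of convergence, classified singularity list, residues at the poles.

Radius of convergence at 0: 10/9.
At -10/9: a pole of order 2; residue 0.

Denominator factor (β + 10/9)^2: pole of order 2 at -10/9, modulus 10/9.
The radius of convergence is the smallest modulus among the singular points: 10/9.
At the order-2 pole -10/9 set g(β) = (β - (-10/9))^2*f(β) = 28/13.
Order-2 pole: residue = g'(a); g'(-10/9) = 0, so the residue is 0.


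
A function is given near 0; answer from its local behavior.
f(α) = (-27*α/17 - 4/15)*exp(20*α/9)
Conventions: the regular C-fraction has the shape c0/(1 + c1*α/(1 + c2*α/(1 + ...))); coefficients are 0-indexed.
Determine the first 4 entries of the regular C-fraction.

Taylor coefficients (expand at 0): a_0 = -4/15, a_1 = -1001/459, a_2 = -17300/4131, a_3 = -491800/111537.
c0 = a_0 = -4/15. Peel one level at a time: if S = 1 + c*α/S' with S'(0) = 1, then c is the α-coefficient of S and S' = c*α/(S - 1).
S_1 = c0/f = 1 + (-5005/612)*α + (19168025/374544)*α^2 + ...; c1 = -5005/612.
S_2 = c1*α/(S_1 - 1) = 1 + (3833605/612612)*α + (405578200/243486243)*α^2 + ...; c2 = 3833605/612612.
S_3 = c2*α/(S_2 - 1) = 1 + (-5515863520/20722168467)*α + ...; c3 = -5515863520/20722168467.

The regular C-fraction coefficients are [-4/15, -5005/612, 3833605/612612, -5515863520/20722168467].


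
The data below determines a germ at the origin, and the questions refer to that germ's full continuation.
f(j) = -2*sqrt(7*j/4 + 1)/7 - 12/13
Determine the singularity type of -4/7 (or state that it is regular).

The point is an algebraic (square-root) branch point.

The term (-2/7)*sqrt(1 - j/(-4/7)) has argument 1 - -4/7/(-4/7) = 0 at -4/7: a square-root (algebraic, two-sheeted) branch point; the remaining terms are analytic or single-valued there.


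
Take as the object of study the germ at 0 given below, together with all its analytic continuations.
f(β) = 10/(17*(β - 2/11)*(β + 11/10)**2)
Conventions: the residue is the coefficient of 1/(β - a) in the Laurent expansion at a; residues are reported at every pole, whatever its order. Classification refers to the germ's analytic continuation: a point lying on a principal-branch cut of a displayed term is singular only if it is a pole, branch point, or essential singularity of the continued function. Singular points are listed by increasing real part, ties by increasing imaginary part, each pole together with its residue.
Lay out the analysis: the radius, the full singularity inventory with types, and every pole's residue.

Radius of convergence at 0: 2/11.
At -11/10: a pole of order 2; residue -121000/337977.
At 2/11: a pole of order 1; residue 121000/337977.

Denominator factor (β + 11/10)^2: pole of order 2 at -11/10, modulus 11/10.
Denominator factor (β - 2/11): pole of order 1 at 2/11, modulus 2/11.
The radius of convergence is the smallest modulus among the singular points: 2/11.
At the order-2 pole -11/10 set g(β) = (β - (-11/10))^2*f(β) = 10/(17*(β - 2/11)).
Order-2 pole: residue = g'(a); g'(-11/10) = -121000/337977, so the residue is -121000/337977.
At the order-1 pole 2/11 set g(β) = (β - (2/11))*f(β) = 10/(17*(β + 11/10)**2).
Simple pole: residue = g(a) at a = 2/11, which is 121000/337977.
List the singular points by increasing real part (a conjugate pair: the negative imaginary part first).


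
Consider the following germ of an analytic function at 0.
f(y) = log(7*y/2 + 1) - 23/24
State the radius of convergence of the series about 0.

The radius of convergence is 2/7.

Branch term (1)*log(1 - y/(-2/7)): its argument vanishes at y = -2/7, a logarithmic branch point, modulus 2/7.
The radius of convergence is the smallest modulus among the singular points: 2/7.


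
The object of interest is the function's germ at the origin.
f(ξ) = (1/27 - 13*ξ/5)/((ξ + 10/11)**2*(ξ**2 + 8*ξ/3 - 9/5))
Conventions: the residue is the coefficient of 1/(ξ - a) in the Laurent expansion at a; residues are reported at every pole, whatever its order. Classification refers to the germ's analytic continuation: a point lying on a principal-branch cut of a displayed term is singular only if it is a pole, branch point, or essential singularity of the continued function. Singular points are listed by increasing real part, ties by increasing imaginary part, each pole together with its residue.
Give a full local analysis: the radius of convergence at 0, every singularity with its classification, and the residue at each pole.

Radius of convergence at 0: -4/3 + (1/15)*sqrt(805).
At -4/3 - (1/15)*sqrt(805): a pole of order 1; residue -28789651/97796286 - (67003871/15745202046)*sqrt(805).
At -10/11: a pole of order 2; residue 28789651/48898143.
At -4/3 + (1/15)*sqrt(805): a pole of order 1; residue -28789651/97796286 + (67003871/15745202046)*sqrt(805).

Denominator factor (ξ + 10/11)^2: pole of order 2 at -10/11, modulus 10/11.
Denominator factor (ξ**2 + 8*ξ/3 - 9/5): discriminant 644/45, real irrational roots -4/3 + (1/15)*sqrt(805) and -4/3 - (1/15)*sqrt(805); poles of order 1, moduli -4/3 + (1/15)*sqrt(805) and 4/3 + (1/15)*sqrt(805).
The radius of convergence is the smallest modulus among the singular points: -4/3 + (1/15)*sqrt(805).
The factor ξ**2 + 8*ξ/3 - 9/5 splits as (ξ - a)(ξ - a') with a = -4/3 - (1/15)*sqrt(805), a' = -4/3 + (1/15)*sqrt(805). At the order-1 pole a set g(ξ) = (ξ - a)*f(ξ) = [(1/27 - 13*ξ/5)/(ξ + 10/11)**2] / (ξ - a').
Simple pole: residue = g(a) at a = -4/3 - (1/15)*sqrt(805), which is -28789651/97796286 - (67003871/15745202046)*sqrt(805).
At the order-2 pole -10/11 set g(ξ) = (ξ - (-10/11))^2*f(ξ) = (1/27 - 13*ξ/5)/(ξ**2 + 8*ξ/3 - 9/5).
Order-2 pole: residue = g'(a); g'(-10/11) = 28789651/48898143, so the residue is 28789651/48898143.
The factor ξ**2 + 8*ξ/3 - 9/5 splits as (ξ - a)(ξ - a') with a = -4/3 + (1/15)*sqrt(805), a' = -4/3 - (1/15)*sqrt(805). At the order-1 pole a set g(ξ) = (ξ - a)*f(ξ) = [(1/27 - 13*ξ/5)/(ξ + 10/11)**2] / (ξ - a').
Simple pole: residue = g(a) at a = -4/3 + (1/15)*sqrt(805), which is -28789651/97796286 + (67003871/15745202046)*sqrt(805).
List the singular points by increasing real part (a conjugate pair: the negative imaginary part first).


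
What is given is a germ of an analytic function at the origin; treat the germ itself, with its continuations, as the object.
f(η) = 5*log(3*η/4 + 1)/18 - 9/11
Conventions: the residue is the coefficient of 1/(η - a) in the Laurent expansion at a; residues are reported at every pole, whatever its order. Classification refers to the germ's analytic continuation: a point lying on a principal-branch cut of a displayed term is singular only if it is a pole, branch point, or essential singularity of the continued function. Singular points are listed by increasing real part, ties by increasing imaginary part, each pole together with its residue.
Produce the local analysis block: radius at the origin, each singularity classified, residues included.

Radius of convergence at 0: 4/3.
At -4/3: a logarithmic branch point.

Branch term (5/18)*log(1 - η/(-4/3)): its argument vanishes at η = -4/3, a logarithmic branch point, modulus 4/3.
The radius of convergence is the smallest modulus among the singular points: 4/3.


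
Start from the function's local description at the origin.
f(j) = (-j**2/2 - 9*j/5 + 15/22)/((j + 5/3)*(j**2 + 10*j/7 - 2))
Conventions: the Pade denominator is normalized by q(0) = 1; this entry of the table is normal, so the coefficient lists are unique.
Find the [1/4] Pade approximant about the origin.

Taylor coefficients needed (expand at 0): a_0 = -9/44, a_1 = 1989/3850, a_2 = 10299/539000, a_3 = 7933521/18865000, a_4 = 291566493/1320550000, a_5 = 9739984011/23109625000.
Write the denominator as Q(j) = 1 + q1*j + q2*j^2 + q3*j^3 + q4*j^4. Requiring Q*f - P = O(j^6) with deg P <= 1 kills the coefficients of j^2..j^5 in Q*f:
  j^2: a_2 + q1*a_1 + q2*a_0 = 0, i.e. 10299/539000 + (1989/3850)*q1 + (-9/44)*q2 = 0.
  j^3: a_3 + q1*a_2 + q2*a_1 + q3*a_0 = 0, i.e. 7933521/18865000 + (10299/539000)*q1 + (1989/3850)*q2 + (-9/44)*q3 = 0.
  j^4: a_4 + q1*a_3 + q2*a_2 + q3*a_1 + q4*a_0 = 0, i.e. 291566493/1320550000 + (7933521/18865000)*q1 + (10299/539000)*q2 + (1989/3850)*q3 + (-9/44)*q4 = 0.
  j^5: a_5 + q1*a_4 + q2*a_3 + q3*a_2 + q4*a_1 = 0, i.e. 9739984011/23109625000 + (291566493/1320550000)*q1 + (7933521/18865000)*q2 + (10299/539000)*q3 + (1989/3850)*q4 = 0.
Solving this linear system: q1 = -3106377789/8449809935, q2 = -8467780861/10139771922, q3 = -740186618/8449809935, q4 = 370093309/15209657883.
The numerator is Q*f truncated at degree 1: P0 = a_0 = -9/44; P1 = a_1 + q1*a_0 = 157166893629/265565455100.

The Pade approximant has numerator coefficients [-9/44, 157166893629/265565455100]; denominator coefficients [1, -3106377789/8449809935, -8467780861/10139771922, -740186618/8449809935, 370093309/15209657883].


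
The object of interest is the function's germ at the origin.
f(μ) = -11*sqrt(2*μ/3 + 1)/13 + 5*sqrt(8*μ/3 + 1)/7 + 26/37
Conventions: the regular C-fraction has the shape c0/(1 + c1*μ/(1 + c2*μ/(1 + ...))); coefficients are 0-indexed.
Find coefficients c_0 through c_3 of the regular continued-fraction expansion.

Taylor coefficients (expand at 0): a_0 = 1922/3367, a_1 = 61/91, a_2 = -107/182, a_3 = 1361/1638.
c0 = a_0 = 1922/3367. Peel one level at a time: if S = 1 + c*μ/S' with S'(0) = 1, then c is the μ-coefficient of S and S' = c*μ/(S - 1).
S_1 = c0/f = 1 + (-2257/1922)*μ + (2224662/923521)*μ^2 + ...; c1 = -2257/1922.
S_2 = c1*μ/(S_1 - 1) = 1 + (120252/58621)*μ + (-63001/133956)*μ^2 + ...; c2 = 120252/58621.
S_3 = c2*μ/(S_2 - 1) = 1 + (60543961/264073392)*μ + ...; c3 = 60543961/264073392.

The regular C-fraction coefficients are [1922/3367, -2257/1922, 120252/58621, 60543961/264073392].


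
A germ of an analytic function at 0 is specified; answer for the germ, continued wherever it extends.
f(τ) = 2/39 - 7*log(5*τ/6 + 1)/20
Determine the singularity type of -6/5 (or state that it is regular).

The term (-7/20)*log(1 - τ/(-6/5)) has argument 1 - -6/5/(-6/5) = 0 at -6/5: a logarithmic (infinitely-sheeted) branch point; the remaining terms are analytic or single-valued there.

The point is a logarithmic branch point.


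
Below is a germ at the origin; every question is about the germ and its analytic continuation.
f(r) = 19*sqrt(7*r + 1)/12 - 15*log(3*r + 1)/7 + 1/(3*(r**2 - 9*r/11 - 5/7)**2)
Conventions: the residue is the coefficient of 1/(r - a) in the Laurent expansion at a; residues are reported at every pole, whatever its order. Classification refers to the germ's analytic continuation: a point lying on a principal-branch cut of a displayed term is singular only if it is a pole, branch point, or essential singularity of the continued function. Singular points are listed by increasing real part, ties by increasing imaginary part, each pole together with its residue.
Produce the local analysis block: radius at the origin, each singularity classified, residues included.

Denominator factor (r**2 - 9*r/11 - 5/7)^2: discriminant 2987/847, real irrational roots 9/22 + (1/154)*sqrt(20909) and 9/22 - (1/154)*sqrt(20909); poles of order 2, moduli 9/22 + (1/154)*sqrt(20909) and -9/22 + (1/154)*sqrt(20909).
Branch term (19/12)*sqrt(1 - r/(-1/7)): its argument vanishes at r = -1/7, a square-root branch point, modulus 1/7.
Branch term (-15/7)*log(1 - r/(-1/3)): its argument vanishes at r = -1/3, a logarithmic branch point, modulus 1/3.
The radius of convergence is the smallest modulus among the singular points: 1/7.
The branch terms are analytic at 9/22 - (1/154)*sqrt(20909) and contribute nothing to the residue; only the rational part matters.
The factor r**2 - 9*r/11 - 5/7 splits as (r - a)(r - a') with a = 9/22 - (1/154)*sqrt(20909), a' = 9/22 + (1/154)*sqrt(20909). At the order-2 pole a set g(r) = (r - a)^2*(rational part) = [1/3] / (r - a')^2.
Order-2 pole: residue = g'(a); g'(9/22 - (1/154)*sqrt(20909)) = (18634/26766507)*sqrt(20909), so the residue is (18634/26766507)*sqrt(20909).
The branch terms are analytic at 9/22 + (1/154)*sqrt(20909) and contribute nothing to the residue; only the rational part matters.
The factor r**2 - 9*r/11 - 5/7 splits as (r - a)(r - a') with a = 9/22 + (1/154)*sqrt(20909), a' = 9/22 - (1/154)*sqrt(20909). At the order-2 pole a set g(r) = (r - a)^2*(rational part) = [1/3] / (r - a')^2.
Order-2 pole: residue = g'(a); g'(9/22 + (1/154)*sqrt(20909)) = -(18634/26766507)*sqrt(20909), so the residue is -(18634/26766507)*sqrt(20909).
List the singular points by increasing real part (a conjugate pair: the negative imaginary part first).

Radius of convergence at 0: 1/7.
At 9/22 - (1/154)*sqrt(20909): a pole of order 2; residue (18634/26766507)*sqrt(20909).
At -1/3: a logarithmic branch point.
At -1/7: an algebraic (square-root) branch point.
At 9/22 + (1/154)*sqrt(20909): a pole of order 2; residue -(18634/26766507)*sqrt(20909).


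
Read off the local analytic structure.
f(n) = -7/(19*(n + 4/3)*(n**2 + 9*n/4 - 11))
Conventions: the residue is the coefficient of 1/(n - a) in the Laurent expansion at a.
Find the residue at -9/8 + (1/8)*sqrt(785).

The residue is -63/4180 + (21/656260)*sqrt(785).

The factor n**2 + 9*n/4 - 11 splits as (n - a)(n - a') with a = -9/8 + (1/8)*sqrt(785), a' = -9/8 - (1/8)*sqrt(785). At the order-1 pole a set g(n) = (n - a)*f(n) = [-7/(19*(n + 4/3))] / (n - a').
Simple pole: residue = g(a) at a = -9/8 + (1/8)*sqrt(785), which is -63/4180 + (21/656260)*sqrt(785).


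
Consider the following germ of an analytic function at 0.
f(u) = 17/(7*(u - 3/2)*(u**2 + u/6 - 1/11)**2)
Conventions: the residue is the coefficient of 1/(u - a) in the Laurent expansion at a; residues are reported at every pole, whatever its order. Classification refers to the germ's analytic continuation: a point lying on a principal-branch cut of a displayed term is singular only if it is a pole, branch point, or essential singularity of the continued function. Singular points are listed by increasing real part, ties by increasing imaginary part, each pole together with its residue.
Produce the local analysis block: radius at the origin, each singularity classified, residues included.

Radius of convergence at 0: -1/12 + (1/132)*sqrt(1705).
At -1/12 - (1/132)*sqrt(1705): a pole of order 2; residue -4114/19663 - (137024998/472403575)*sqrt(1705).
At -1/12 + (1/132)*sqrt(1705): a pole of order 2; residue -4114/19663 + (137024998/472403575)*sqrt(1705).
At 3/2: a pole of order 1; residue 8228/19663.

Denominator factor (u - 3/2): pole of order 1 at 3/2, modulus 3/2.
Denominator factor (u**2 + u/6 - 1/11)^2: discriminant 155/396, real irrational roots -1/12 + (1/132)*sqrt(1705) and -1/12 - (1/132)*sqrt(1705); poles of order 2, moduli -1/12 + (1/132)*sqrt(1705) and 1/12 + (1/132)*sqrt(1705).
The radius of convergence is the smallest modulus among the singular points: -1/12 + (1/132)*sqrt(1705).
The factor u**2 + u/6 - 1/11 splits as (u - a)(u - a') with a = -1/12 - (1/132)*sqrt(1705), a' = -1/12 + (1/132)*sqrt(1705). At the order-2 pole a set g(u) = (u - a)^2*f(u) = [17/(7*(u - 3/2))] / (u - a')^2.
Order-2 pole: residue = g'(a); g'(-1/12 - (1/132)*sqrt(1705)) = -4114/19663 - (137024998/472403575)*sqrt(1705), so the residue is -4114/19663 - (137024998/472403575)*sqrt(1705).
The factor u**2 + u/6 - 1/11 splits as (u - a)(u - a') with a = -1/12 + (1/132)*sqrt(1705), a' = -1/12 - (1/132)*sqrt(1705). At the order-2 pole a set g(u) = (u - a)^2*f(u) = [17/(7*(u - 3/2))] / (u - a')^2.
Order-2 pole: residue = g'(a); g'(-1/12 + (1/132)*sqrt(1705)) = -4114/19663 + (137024998/472403575)*sqrt(1705), so the residue is -4114/19663 + (137024998/472403575)*sqrt(1705).
At the order-1 pole 3/2 set g(u) = (u - (3/2))*f(u) = 17/(7*(u**2 + u/6 - 1/11)**2).
Simple pole: residue = g(a) at a = 3/2, which is 8228/19663.
List the singular points by increasing real part (a conjugate pair: the negative imaginary part first).


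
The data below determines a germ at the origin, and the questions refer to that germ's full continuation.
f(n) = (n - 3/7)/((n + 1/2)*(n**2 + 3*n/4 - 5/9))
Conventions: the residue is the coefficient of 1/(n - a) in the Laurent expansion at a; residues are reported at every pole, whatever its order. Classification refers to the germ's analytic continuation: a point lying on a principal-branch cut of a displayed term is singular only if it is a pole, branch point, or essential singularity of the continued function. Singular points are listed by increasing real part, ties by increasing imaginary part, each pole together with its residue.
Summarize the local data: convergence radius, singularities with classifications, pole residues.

Radius of convergence at 0: -3/8 + (1/24)*sqrt(401).
At -3/8 - (1/24)*sqrt(401): a pole of order 1; residue -234/343 - (4818/137543)*sqrt(401).
At -1/2: a pole of order 1; residue 468/343.
At -3/8 + (1/24)*sqrt(401): a pole of order 1; residue -234/343 + (4818/137543)*sqrt(401).

Denominator factor (n**2 + 3*n/4 - 5/9): discriminant 401/144, real irrational roots -3/8 + (1/24)*sqrt(401) and -3/8 - (1/24)*sqrt(401); poles of order 1, moduli -3/8 + (1/24)*sqrt(401) and 3/8 + (1/24)*sqrt(401).
Denominator factor (n + 1/2): pole of order 1 at -1/2, modulus 1/2.
The radius of convergence is the smallest modulus among the singular points: -3/8 + (1/24)*sqrt(401).
The factor n**2 + 3*n/4 - 5/9 splits as (n - a)(n - a') with a = -3/8 - (1/24)*sqrt(401), a' = -3/8 + (1/24)*sqrt(401). At the order-1 pole a set g(n) = (n - a)*f(n) = [(n - 3/7)/(n + 1/2)] / (n - a').
Simple pole: residue = g(a) at a = -3/8 - (1/24)*sqrt(401), which is -234/343 - (4818/137543)*sqrt(401).
At the order-1 pole -1/2 set g(n) = (n - (-1/2))*f(n) = (n - 3/7)/(n**2 + 3*n/4 - 5/9).
Simple pole: residue = g(a) at a = -1/2, which is 468/343.
The factor n**2 + 3*n/4 - 5/9 splits as (n - a)(n - a') with a = -3/8 + (1/24)*sqrt(401), a' = -3/8 - (1/24)*sqrt(401). At the order-1 pole a set g(n) = (n - a)*f(n) = [(n - 3/7)/(n + 1/2)] / (n - a').
Simple pole: residue = g(a) at a = -3/8 + (1/24)*sqrt(401), which is -234/343 + (4818/137543)*sqrt(401).
List the singular points by increasing real part (a conjugate pair: the negative imaginary part first).


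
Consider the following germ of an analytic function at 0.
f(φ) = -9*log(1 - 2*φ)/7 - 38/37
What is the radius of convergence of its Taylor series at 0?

Branch term (-9/7)*log(1 - φ/(1/2)): its argument vanishes at φ = 1/2, a logarithmic branch point, modulus 1/2.
The radius of convergence is the smallest modulus among the singular points: 1/2.

The radius of convergence is 1/2.


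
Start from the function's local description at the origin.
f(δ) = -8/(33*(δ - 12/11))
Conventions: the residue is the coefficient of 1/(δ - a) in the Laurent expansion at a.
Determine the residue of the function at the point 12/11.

The residue is -8/33.

At the order-1 pole 12/11 set g(δ) = (δ - (12/11))*f(δ) = -8/33.
Simple pole: residue = g(a) at a = 12/11, which is -8/33.


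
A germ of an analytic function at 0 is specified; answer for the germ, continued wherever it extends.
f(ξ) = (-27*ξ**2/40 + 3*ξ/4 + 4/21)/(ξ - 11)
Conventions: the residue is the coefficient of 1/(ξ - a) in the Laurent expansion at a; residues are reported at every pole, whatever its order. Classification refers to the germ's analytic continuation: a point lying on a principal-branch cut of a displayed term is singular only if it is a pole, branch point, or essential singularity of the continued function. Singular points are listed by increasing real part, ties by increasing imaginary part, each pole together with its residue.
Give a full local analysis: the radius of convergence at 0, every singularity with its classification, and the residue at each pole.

Denominator factor (ξ - 11): pole of order 1 at 11, modulus 11.
The radius of convergence is the smallest modulus among the singular points: 11.
At the order-1 pole 11 set g(ξ) = (ξ - (11))*f(ξ) = -27*ξ**2/40 + 3*ξ/4 + 4/21.
Simple pole: residue = g(a) at a = 11, which is -61517/840.

Radius of convergence at 0: 11.
At 11: a pole of order 1; residue -61517/840.


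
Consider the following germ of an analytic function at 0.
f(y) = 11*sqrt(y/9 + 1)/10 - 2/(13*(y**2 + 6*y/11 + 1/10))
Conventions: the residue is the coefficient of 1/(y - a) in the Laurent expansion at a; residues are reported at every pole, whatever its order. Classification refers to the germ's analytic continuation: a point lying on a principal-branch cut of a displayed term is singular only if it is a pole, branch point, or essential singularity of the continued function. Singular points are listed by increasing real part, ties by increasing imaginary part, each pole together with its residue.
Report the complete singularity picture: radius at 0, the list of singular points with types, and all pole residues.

Radius of convergence at 0: (1/10)*sqrt(10).
At -9: an algebraic (square-root) branch point.
At (-3/11) - ((1/110)*sqrt(310))*i: a pole of order 1; residue -((11/403)*sqrt(310))*i.
At (-3/11) + ((1/110)*sqrt(310))*i: a pole of order 1; residue ((11/403)*sqrt(310))*i.

Denominator factor (y**2 + 6*y/11 + 1/10): discriminant -62/605, complex-conjugate roots (-3/11) + ((1/110)*sqrt(310))*i and (-3/11) - ((1/110)*sqrt(310))*i; poles of order 1, moduli (1/10)*sqrt(10) and (1/10)*sqrt(10).
Branch term (11/10)*sqrt(1 - y/(-9)): its argument vanishes at y = -9, a square-root branch point, modulus 9.
The radius of convergence is the smallest modulus among the singular points: (1/10)*sqrt(10).
The branch term is analytic at (-3/11) - ((1/110)*sqrt(310))*i and contributes nothing to the residue; only the rational part matters.
The factor y**2 + 6*y/11 + 1/10 splits as (y - a)(y - a') with a = (-3/11) - ((1/110)*sqrt(310))*i, a' = (-3/11) + ((1/110)*sqrt(310))*i. At the order-1 pole a set g(y) = (y - a)*(rational part) = [-2/13] / (y - a').
Simple pole: residue = g(a) at a = (-3/11) - ((1/110)*sqrt(310))*i, which is -((11/403)*sqrt(310))*i.
The branch term is analytic at (-3/11) + ((1/110)*sqrt(310))*i and contributes nothing to the residue; only the rational part matters.
The factor y**2 + 6*y/11 + 1/10 splits as (y - a)(y - a') with a = (-3/11) + ((1/110)*sqrt(310))*i, a' = (-3/11) - ((1/110)*sqrt(310))*i. At the order-1 pole a set g(y) = (y - a)*(rational part) = [-2/13] / (y - a').
Simple pole: residue = g(a) at a = (-3/11) + ((1/110)*sqrt(310))*i, which is ((11/403)*sqrt(310))*i.
List the singular points by increasing real part (a conjugate pair: the negative imaginary part first).


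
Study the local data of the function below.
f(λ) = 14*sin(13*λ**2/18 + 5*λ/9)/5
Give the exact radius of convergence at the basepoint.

The radius of convergence is infinite.

The factor -sin(13*λ**2/18 + 5*λ/9) is entire and contributes no finite singular point.
The polynomial part has no poles.
No finite singular points: the Taylor series at 0 converges everywhere.


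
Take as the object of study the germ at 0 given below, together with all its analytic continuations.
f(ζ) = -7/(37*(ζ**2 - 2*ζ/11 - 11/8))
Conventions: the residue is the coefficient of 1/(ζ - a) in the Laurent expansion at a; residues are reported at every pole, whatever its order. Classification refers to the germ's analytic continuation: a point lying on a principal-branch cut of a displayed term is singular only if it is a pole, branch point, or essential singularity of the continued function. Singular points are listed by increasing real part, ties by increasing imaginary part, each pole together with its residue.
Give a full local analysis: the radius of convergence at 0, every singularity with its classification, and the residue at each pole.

Radius of convergence at 0: -1/11 + (1/44)*sqrt(2678).
At 1/11 - (1/44)*sqrt(2678): a pole of order 1; residue (77/49543)*sqrt(2678).
At 1/11 + (1/44)*sqrt(2678): a pole of order 1; residue -(77/49543)*sqrt(2678).

Denominator factor (ζ**2 - 2*ζ/11 - 11/8): discriminant 1339/242, real irrational roots 1/11 + (1/44)*sqrt(2678) and 1/11 - (1/44)*sqrt(2678); poles of order 1, moduli 1/11 + (1/44)*sqrt(2678) and -1/11 + (1/44)*sqrt(2678).
The radius of convergence is the smallest modulus among the singular points: -1/11 + (1/44)*sqrt(2678).
The factor ζ**2 - 2*ζ/11 - 11/8 splits as (ζ - a)(ζ - a') with a = 1/11 - (1/44)*sqrt(2678), a' = 1/11 + (1/44)*sqrt(2678). At the order-1 pole a set g(ζ) = (ζ - a)*f(ζ) = [-7/37] / (ζ - a').
Simple pole: residue = g(a) at a = 1/11 - (1/44)*sqrt(2678), which is (77/49543)*sqrt(2678).
The factor ζ**2 - 2*ζ/11 - 11/8 splits as (ζ - a)(ζ - a') with a = 1/11 + (1/44)*sqrt(2678), a' = 1/11 - (1/44)*sqrt(2678). At the order-1 pole a set g(ζ) = (ζ - a)*f(ζ) = [-7/37] / (ζ - a').
Simple pole: residue = g(a) at a = 1/11 + (1/44)*sqrt(2678), which is -(77/49543)*sqrt(2678).
List the singular points by increasing real part (a conjugate pair: the negative imaginary part first).


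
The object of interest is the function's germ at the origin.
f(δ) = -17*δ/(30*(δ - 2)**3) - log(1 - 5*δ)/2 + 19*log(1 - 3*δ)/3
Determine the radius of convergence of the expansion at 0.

The radius of convergence is 1/5.

Denominator factor (δ - 2)^3: pole of order 3 at 2, modulus 2.
Branch term (-1/2)*log(1 - δ/(1/5)): its argument vanishes at δ = 1/5, a logarithmic branch point, modulus 1/5.
Branch term (19/3)*log(1 - δ/(1/3)): its argument vanishes at δ = 1/3, a logarithmic branch point, modulus 1/3.
The radius of convergence is the smallest modulus among the singular points: 1/5.


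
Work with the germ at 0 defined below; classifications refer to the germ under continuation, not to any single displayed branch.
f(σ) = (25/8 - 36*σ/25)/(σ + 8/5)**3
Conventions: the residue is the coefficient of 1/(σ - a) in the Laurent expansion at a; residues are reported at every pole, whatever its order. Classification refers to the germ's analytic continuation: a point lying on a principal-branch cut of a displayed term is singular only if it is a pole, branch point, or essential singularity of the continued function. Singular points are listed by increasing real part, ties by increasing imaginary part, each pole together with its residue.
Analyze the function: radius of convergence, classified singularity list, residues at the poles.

Denominator factor (σ + 8/5)^3: pole of order 3 at -8/5, modulus 8/5.
The radius of convergence is the smallest modulus among the singular points: 8/5.
At the order-3 pole -8/5 set g(σ) = (σ - (-8/5))^3*f(σ) = 25/8 - 36*σ/25.
Order-3 pole: residue = g''(a)/2; g''(-8/5) = 0, so the residue is 0.

Radius of convergence at 0: 8/5.
At -8/5: a pole of order 3; residue 0.


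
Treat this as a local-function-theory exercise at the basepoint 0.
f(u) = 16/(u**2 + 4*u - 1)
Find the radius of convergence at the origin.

Denominator factor (u**2 + 4*u - 1): discriminant 20, real irrational roots -2 + sqrt(5) and -2 - sqrt(5); poles of order 1, moduli -2 + sqrt(5) and 2 + sqrt(5).
The radius of convergence is the smallest modulus among the singular points: -2 + sqrt(5).

The radius of convergence is -2 + sqrt(5).


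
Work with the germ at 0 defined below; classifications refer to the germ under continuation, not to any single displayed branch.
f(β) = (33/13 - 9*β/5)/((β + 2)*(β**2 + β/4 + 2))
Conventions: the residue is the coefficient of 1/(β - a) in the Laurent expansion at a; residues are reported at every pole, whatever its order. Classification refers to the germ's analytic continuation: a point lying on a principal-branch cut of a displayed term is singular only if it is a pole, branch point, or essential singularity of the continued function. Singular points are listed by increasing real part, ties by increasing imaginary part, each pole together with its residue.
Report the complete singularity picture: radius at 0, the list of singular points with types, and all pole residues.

Denominator factor (β + 2): pole of order 1 at -2, modulus 2.
Denominator factor (β**2 + β/4 + 2): discriminant -127/16, complex-conjugate roots (-1/8) + ((1/8)*sqrt(127))*i and (-1/8) - ((1/8)*sqrt(127))*i; poles of order 1, moduli sqrt(2) and sqrt(2).
The radius of convergence is the smallest modulus among the singular points: sqrt(2).
At the order-1 pole -2 set g(β) = (β - (-2))*f(β) = (33/13 - 9*β/5)/(β**2 + β/4 + 2).
Simple pole: residue = g(a) at a = -2, which is 798/715.
The factor β**2 + β/4 + 2 splits as (β - a)(β - a') with a = (-1/8) - ((1/8)*sqrt(127))*i, a' = (-1/8) + ((1/8)*sqrt(127))*i. At the order-1 pole a set g(β) = (β - a)*f(β) = [(33/13 - 9*β/5)/(β + 2)] / (β - a').
Simple pole: residue = g(a) at a = (-1/8) - ((1/8)*sqrt(127))*i, which is (-399/715) + ((837/90805)*sqrt(127))*i.
The factor β**2 + β/4 + 2 splits as (β - a)(β - a') with a = (-1/8) + ((1/8)*sqrt(127))*i, a' = (-1/8) - ((1/8)*sqrt(127))*i. At the order-1 pole a set g(β) = (β - a)*f(β) = [(33/13 - 9*β/5)/(β + 2)] / (β - a').
Simple pole: residue = g(a) at a = (-1/8) + ((1/8)*sqrt(127))*i, which is (-399/715) - ((837/90805)*sqrt(127))*i.
List the singular points by increasing real part (a conjugate pair: the negative imaginary part first).

Radius of convergence at 0: sqrt(2).
At -2: a pole of order 1; residue 798/715.
At (-1/8) - ((1/8)*sqrt(127))*i: a pole of order 1; residue (-399/715) + ((837/90805)*sqrt(127))*i.
At (-1/8) + ((1/8)*sqrt(127))*i: a pole of order 1; residue (-399/715) - ((837/90805)*sqrt(127))*i.


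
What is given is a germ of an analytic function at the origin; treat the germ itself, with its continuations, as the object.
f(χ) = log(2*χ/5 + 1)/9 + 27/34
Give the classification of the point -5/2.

The term (1/9)*log(1 - χ/(-5/2)) has argument 1 - -5/2/(-5/2) = 0 at -5/2: a logarithmic (infinitely-sheeted) branch point; the remaining terms are analytic or single-valued there.

The point is a logarithmic branch point.


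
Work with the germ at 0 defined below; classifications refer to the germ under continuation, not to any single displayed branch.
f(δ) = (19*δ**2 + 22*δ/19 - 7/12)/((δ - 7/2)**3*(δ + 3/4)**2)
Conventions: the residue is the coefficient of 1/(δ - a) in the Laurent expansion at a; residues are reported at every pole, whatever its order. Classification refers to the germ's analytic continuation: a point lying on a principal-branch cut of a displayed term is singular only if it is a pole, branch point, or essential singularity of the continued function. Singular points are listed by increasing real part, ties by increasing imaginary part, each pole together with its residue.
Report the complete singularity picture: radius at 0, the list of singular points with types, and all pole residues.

Radius of convergence at 0: 3/4.
At -3/4: a pole of order 2; residue 430448/1586899.
At 7/2: a pole of order 3; residue -430448/1586899.

Denominator factor (δ + 3/4)^2: pole of order 2 at -3/4, modulus 3/4.
Denominator factor (δ - 7/2)^3: pole of order 3 at 7/2, modulus 7/2.
The radius of convergence is the smallest modulus among the singular points: 3/4.
At the order-2 pole -3/4 set g(δ) = (δ - (-3/4))^2*f(δ) = (19*δ**2 + 22*δ/19 - 7/12)/(δ - 7/2)**3.
Order-2 pole: residue = g'(a); g'(-3/4) = 430448/1586899, so the residue is 430448/1586899.
At the order-3 pole 7/2 set g(δ) = (δ - (7/2))^3*f(δ) = (19*δ**2 + 22*δ/19 - 7/12)/(δ + 3/4)**2.
Order-3 pole: residue = g''(a)/2; g''(7/2) = -860896/1586899, so the residue is -430448/1586899.
List the singular points by increasing real part (a conjugate pair: the negative imaginary part first).


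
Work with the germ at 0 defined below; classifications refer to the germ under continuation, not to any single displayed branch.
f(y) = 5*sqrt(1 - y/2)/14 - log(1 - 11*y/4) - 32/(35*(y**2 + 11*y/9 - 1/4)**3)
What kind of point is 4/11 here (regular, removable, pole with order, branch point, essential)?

The term (-1)*log(1 - y/(4/11)) has argument 1 - 4/11/(4/11) = 0 at 4/11: a logarithmic (infinitely-sheeted) branch point; the remaining terms are analytic or single-valued there.

The point is a logarithmic branch point.


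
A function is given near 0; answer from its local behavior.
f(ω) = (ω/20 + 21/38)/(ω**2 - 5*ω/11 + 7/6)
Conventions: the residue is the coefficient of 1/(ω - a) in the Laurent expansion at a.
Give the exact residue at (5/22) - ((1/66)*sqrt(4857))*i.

The residue is (1/40) + ((943/246088)*sqrt(4857))*i.

The factor ω**2 - 5*ω/11 + 7/6 splits as (ω - a)(ω - a') with a = (5/22) - ((1/66)*sqrt(4857))*i, a' = (5/22) + ((1/66)*sqrt(4857))*i. At the order-1 pole a set g(ω) = (ω - a)*f(ω) = [ω/20 + 21/38] / (ω - a').
Simple pole: residue = g(a) at a = (5/22) - ((1/66)*sqrt(4857))*i, which is (1/40) + ((943/246088)*sqrt(4857))*i.


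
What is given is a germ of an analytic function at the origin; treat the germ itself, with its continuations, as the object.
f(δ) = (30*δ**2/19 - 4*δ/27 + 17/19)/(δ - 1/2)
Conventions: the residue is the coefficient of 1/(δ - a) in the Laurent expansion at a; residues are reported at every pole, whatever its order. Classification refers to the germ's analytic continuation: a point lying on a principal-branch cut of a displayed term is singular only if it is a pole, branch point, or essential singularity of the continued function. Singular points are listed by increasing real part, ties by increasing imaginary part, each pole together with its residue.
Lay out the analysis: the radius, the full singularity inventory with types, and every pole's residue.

Denominator factor (δ - 1/2): pole of order 1 at 1/2, modulus 1/2.
The radius of convergence is the smallest modulus among the singular points: 1/2.
At the order-1 pole 1/2 set g(δ) = (δ - (1/2))*f(δ) = 30*δ**2/19 - 4*δ/27 + 17/19.
Simple pole: residue = g(a) at a = 1/2, which is 1247/1026.

Radius of convergence at 0: 1/2.
At 1/2: a pole of order 1; residue 1247/1026.


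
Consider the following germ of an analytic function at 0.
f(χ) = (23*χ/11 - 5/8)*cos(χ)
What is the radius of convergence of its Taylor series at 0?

The factor cos(χ) is entire and contributes no finite singular point.
The polynomial part has no poles.
No finite singular points: the Taylor series at 0 converges everywhere.

The radius of convergence is infinite.


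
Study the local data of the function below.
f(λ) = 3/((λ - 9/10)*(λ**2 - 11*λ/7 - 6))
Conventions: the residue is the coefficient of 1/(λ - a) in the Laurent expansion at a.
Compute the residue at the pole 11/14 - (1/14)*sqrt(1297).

The factor λ**2 - 11*λ/7 - 6 splits as (λ - a)(λ - a') with a = 11/14 - (1/14)*sqrt(1297), a' = 11/14 + (1/14)*sqrt(1297). At the order-1 pole a set g(λ) = (λ - a)*f(λ) = [3/(λ - 9/10)] / (λ - a').
Simple pole: residue = g(a) at a = 11/14 - (1/14)*sqrt(1297), which is 350/1541 - (560/1998677)*sqrt(1297).

The residue is 350/1541 - (560/1998677)*sqrt(1297).


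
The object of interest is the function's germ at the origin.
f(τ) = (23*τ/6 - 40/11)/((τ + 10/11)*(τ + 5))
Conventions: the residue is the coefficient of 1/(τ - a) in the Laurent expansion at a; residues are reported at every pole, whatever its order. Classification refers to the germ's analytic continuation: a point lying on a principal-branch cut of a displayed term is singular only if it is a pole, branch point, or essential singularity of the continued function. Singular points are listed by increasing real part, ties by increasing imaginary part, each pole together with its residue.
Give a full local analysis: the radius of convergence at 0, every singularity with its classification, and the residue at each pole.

Radius of convergence at 0: 10/11.
At -5: a pole of order 1; residue 301/54.
At -10/11: a pole of order 1; residue -47/27.

Denominator factor (τ + 5): pole of order 1 at -5, modulus 5.
Denominator factor (τ + 10/11): pole of order 1 at -10/11, modulus 10/11.
The radius of convergence is the smallest modulus among the singular points: 10/11.
At the order-1 pole -5 set g(τ) = (τ - (-5))*f(τ) = (23*τ/6 - 40/11)/(τ + 10/11).
Simple pole: residue = g(a) at a = -5, which is 301/54.
At the order-1 pole -10/11 set g(τ) = (τ - (-10/11))*f(τ) = (23*τ/6 - 40/11)/(τ + 5).
Simple pole: residue = g(a) at a = -10/11, which is -47/27.
List the singular points by increasing real part (a conjugate pair: the negative imaginary part first).


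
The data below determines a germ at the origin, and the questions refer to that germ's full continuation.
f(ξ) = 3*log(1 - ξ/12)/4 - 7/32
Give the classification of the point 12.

The point is a logarithmic branch point.

The term (3/4)*log(1 - ξ/(12)) has argument 1 - 12/(12) = 0 at 12: a logarithmic (infinitely-sheeted) branch point; the remaining terms are analytic or single-valued there.


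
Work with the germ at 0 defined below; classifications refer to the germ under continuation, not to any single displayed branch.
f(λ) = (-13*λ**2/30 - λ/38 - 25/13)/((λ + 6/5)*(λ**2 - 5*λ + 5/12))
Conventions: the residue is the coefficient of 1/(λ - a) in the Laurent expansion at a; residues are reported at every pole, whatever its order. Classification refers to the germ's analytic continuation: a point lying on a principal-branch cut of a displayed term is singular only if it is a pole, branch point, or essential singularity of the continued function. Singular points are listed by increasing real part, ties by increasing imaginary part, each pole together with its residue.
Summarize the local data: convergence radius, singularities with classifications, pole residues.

Denominator factor (λ**2 - 5*λ + 5/12): discriminant 70/3, real irrational roots 5/2 + (1/6)*sqrt(210) and 5/2 - (1/6)*sqrt(210); poles of order 1, moduli 5/2 + (1/6)*sqrt(210) and 5/2 - (1/6)*sqrt(210).
Denominator factor (λ + 6/5): pole of order 1 at -6/5, modulus 6/5.
The radius of convergence is the smallest modulus among the singular points: 5/2 - (1/6)*sqrt(210).
At the order-1 pole -6/5 set g(λ) = (λ - (-6/5))*f(λ) = (-13*λ**2/30 - λ/38 - 25/13)/(λ**2 - 5*λ + 5/12).
Simple pole: residue = g(a) at a = -6/5, which is -931992/2910895.
The factor λ**2 - 5*λ + 5/12 splits as (λ - a)(λ - a') with a = 5/2 - (1/6)*sqrt(210), a' = 5/2 + (1/6)*sqrt(210). At the order-1 pole a set g(λ) = (λ - a)*f(λ) = [(-13*λ**2/30 - λ/38 - 25/13)/(λ + 6/5)] / (λ - a').
Simple pole: residue = g(a) at a = 5/2 - (1/6)*sqrt(210), which is -395275/6986148 + (2479093/97806072)*sqrt(210).
The factor λ**2 - 5*λ + 5/12 splits as (λ - a)(λ - a') with a = 5/2 + (1/6)*sqrt(210), a' = 5/2 - (1/6)*sqrt(210). At the order-1 pole a set g(λ) = (λ - a)*f(λ) = [(-13*λ**2/30 - λ/38 - 25/13)/(λ + 6/5)] / (λ - a').
Simple pole: residue = g(a) at a = 5/2 + (1/6)*sqrt(210), which is -395275/6986148 - (2479093/97806072)*sqrt(210).
List the singular points by increasing real part (a conjugate pair: the negative imaginary part first).

Radius of convergence at 0: 5/2 - (1/6)*sqrt(210).
At -6/5: a pole of order 1; residue -931992/2910895.
At 5/2 - (1/6)*sqrt(210): a pole of order 1; residue -395275/6986148 + (2479093/97806072)*sqrt(210).
At 5/2 + (1/6)*sqrt(210): a pole of order 1; residue -395275/6986148 - (2479093/97806072)*sqrt(210).
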